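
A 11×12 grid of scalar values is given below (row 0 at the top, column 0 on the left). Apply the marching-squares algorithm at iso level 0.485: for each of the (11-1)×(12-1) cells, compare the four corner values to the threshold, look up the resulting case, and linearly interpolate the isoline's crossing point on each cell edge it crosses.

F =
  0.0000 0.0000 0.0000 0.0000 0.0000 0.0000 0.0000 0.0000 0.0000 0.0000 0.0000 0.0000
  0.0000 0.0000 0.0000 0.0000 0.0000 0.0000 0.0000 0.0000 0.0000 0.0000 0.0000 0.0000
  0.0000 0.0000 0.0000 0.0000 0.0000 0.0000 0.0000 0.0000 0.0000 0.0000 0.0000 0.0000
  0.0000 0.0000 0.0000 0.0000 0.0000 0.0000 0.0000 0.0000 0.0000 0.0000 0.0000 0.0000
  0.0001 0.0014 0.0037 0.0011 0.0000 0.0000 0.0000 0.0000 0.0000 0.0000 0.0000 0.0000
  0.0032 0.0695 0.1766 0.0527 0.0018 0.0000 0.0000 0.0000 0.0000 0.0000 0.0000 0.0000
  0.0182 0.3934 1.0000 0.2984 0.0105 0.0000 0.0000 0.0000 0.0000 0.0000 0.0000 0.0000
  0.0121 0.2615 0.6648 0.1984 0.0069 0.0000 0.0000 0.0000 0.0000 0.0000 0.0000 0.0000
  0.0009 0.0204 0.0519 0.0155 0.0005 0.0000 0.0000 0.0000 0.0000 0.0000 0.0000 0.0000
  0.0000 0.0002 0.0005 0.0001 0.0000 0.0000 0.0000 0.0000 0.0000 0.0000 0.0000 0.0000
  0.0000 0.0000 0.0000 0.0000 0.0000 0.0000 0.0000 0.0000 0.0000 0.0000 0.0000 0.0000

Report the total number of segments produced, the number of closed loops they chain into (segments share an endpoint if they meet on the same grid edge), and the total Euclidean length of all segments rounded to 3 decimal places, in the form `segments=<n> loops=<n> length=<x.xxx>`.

cell (5,1): code 0100 → (5.375,2.000)–(6.000,1.151)
cell (5,2): code 1000 → (6.000,2.734)–(5.375,2.000)
cell (6,1): code 0110 → (6.000,1.151)–(7.000,1.554)
cell (6,2): code 1001 → (7.000,2.386)–(6.000,2.734)
cell (7,1): code 0010 → (7.000,1.554)–(7.293,2.000)
cell (7,2): code 0001 → (7.293,2.000)–(7.000,2.386)
total: 6 segments, chained into 1 closed loop(s), length Σ = 5.174201

segments=6 loops=1 length=5.174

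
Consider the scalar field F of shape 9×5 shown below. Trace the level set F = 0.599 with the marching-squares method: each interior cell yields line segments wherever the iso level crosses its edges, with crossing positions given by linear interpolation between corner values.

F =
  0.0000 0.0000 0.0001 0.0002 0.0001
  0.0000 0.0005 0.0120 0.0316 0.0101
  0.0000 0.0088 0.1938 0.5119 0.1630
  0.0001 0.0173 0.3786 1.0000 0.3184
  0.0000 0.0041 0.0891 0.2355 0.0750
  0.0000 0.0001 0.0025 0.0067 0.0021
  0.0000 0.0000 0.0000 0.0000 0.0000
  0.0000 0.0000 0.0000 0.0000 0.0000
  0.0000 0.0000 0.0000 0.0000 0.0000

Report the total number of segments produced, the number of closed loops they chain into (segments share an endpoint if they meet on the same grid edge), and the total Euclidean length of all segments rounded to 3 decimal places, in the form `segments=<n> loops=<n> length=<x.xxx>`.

segments=4 loops=1 length=3.675

cell (2,2): code 0100 → (2.178,3.000)–(3.000,2.355)
cell (2,3): code 1000 → (3.000,3.588)–(2.178,3.000)
cell (3,2): code 0010 → (3.000,2.355)–(3.525,3.000)
cell (3,3): code 0001 → (3.525,3.000)–(3.000,3.588)
total: 4 segments, chained into 1 closed loop(s), length Σ = 3.674969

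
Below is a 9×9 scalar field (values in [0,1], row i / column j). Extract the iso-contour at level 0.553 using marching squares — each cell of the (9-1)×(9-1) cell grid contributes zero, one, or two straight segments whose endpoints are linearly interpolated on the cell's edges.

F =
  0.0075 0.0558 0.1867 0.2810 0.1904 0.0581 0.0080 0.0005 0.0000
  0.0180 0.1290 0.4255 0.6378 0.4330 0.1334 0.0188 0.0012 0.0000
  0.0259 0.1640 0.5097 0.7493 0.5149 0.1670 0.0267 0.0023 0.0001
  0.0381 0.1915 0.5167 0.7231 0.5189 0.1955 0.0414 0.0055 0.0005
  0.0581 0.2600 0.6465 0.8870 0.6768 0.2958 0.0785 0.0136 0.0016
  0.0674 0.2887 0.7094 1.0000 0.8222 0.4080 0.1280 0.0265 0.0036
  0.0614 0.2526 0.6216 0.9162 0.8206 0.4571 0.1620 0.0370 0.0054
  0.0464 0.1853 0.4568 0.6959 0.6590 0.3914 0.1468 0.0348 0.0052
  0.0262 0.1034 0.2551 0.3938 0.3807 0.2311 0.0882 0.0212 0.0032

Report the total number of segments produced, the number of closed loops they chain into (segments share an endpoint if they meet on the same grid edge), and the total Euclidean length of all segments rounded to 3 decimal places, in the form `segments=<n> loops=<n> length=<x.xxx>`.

segments=20 loops=1 length=15.942

cell (0,2): code 0100 → (0.762,3.000)–(1.000,2.601)
cell (0,3): code 1000 → (1.000,3.414)–(0.762,3.000)
cell (1,2): code 0110 → (1.000,2.601)–(2.000,2.181)
cell (1,3): code 1001 → (2.000,3.837)–(1.000,3.414)
cell (2,2): code 0110 → (2.000,2.181)–(3.000,2.176)
cell (2,3): code 1001 → (3.000,3.833)–(2.000,3.837)
cell (3,1): code 0100 → (3.280,2.000)–(4.000,1.758)
cell (3,2): code 1110 → (3.000,2.176)–(3.280,2.000)
cell (3,3): code 1101 → (3.216,4.000)–(3.000,3.833)
cell (3,4): code 1000 → (4.000,4.325)–(3.216,4.000)
cell (4,1): code 0110 → (4.000,1.758)–(5.000,1.628)
cell (4,4): code 1001 → (5.000,4.650)–(4.000,4.325)
cell (5,1): code 0110 → (5.000,1.628)–(6.000,1.814)
cell (5,4): code 1001 → (6.000,4.736)–(5.000,4.650)
cell (6,1): code 0010 → (6.000,1.814)–(6.416,2.000)
cell (6,2): code 0111 → (6.416,2.000)–(7.000,2.402)
cell (6,4): code 1001 → (7.000,4.396)–(6.000,4.736)
cell (7,2): code 0010 → (7.000,2.402)–(7.473,3.000)
cell (7,3): code 0011 → (7.473,3.000)–(7.381,4.000)
cell (7,4): code 0001 → (7.381,4.000)–(7.000,4.396)
total: 20 segments, chained into 1 closed loop(s), length Σ = 15.942449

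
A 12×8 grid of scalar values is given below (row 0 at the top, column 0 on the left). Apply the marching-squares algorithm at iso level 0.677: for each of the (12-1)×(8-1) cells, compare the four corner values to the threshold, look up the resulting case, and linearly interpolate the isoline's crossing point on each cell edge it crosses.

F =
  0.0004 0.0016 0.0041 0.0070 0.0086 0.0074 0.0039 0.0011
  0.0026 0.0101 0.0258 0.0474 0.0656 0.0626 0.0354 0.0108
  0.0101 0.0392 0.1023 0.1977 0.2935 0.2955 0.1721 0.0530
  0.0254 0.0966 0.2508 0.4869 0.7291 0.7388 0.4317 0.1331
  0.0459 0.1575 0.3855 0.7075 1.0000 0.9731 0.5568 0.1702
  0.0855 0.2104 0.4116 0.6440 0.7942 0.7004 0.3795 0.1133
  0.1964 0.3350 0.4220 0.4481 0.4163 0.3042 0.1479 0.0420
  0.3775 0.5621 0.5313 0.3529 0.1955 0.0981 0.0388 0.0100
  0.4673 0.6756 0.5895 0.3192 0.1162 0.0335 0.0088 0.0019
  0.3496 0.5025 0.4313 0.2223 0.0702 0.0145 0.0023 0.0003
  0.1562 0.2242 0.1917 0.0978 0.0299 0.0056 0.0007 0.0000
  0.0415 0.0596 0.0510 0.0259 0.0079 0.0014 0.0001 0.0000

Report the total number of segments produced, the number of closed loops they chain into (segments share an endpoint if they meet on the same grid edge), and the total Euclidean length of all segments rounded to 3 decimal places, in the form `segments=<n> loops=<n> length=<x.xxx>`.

segments=12 loops=1 length=8.152

cell (2,3): code 0100 → (2.880,4.000)–(3.000,3.785)
cell (2,4): code 1100 → (2.861,5.000)–(2.880,4.000)
cell (2,5): code 1000 → (3.000,5.201)–(2.861,5.000)
cell (3,2): code 0100 → (3.862,3.000)–(4.000,2.905)
cell (3,3): code 1110 → (3.000,3.785)–(3.862,3.000)
cell (3,5): code 1001 → (4.000,5.711)–(3.000,5.201)
cell (4,2): code 0010 → (4.000,2.905)–(4.480,3.000)
cell (4,3): code 0111 → (4.480,3.000)–(5.000,3.220)
cell (4,5): code 1001 → (5.000,5.073)–(4.000,5.711)
cell (5,3): code 0010 → (5.000,3.220)–(5.310,4.000)
cell (5,4): code 0011 → (5.310,4.000)–(5.059,5.000)
cell (5,5): code 0001 → (5.059,5.000)–(5.000,5.073)
total: 12 segments, chained into 1 closed loop(s), length Σ = 8.151592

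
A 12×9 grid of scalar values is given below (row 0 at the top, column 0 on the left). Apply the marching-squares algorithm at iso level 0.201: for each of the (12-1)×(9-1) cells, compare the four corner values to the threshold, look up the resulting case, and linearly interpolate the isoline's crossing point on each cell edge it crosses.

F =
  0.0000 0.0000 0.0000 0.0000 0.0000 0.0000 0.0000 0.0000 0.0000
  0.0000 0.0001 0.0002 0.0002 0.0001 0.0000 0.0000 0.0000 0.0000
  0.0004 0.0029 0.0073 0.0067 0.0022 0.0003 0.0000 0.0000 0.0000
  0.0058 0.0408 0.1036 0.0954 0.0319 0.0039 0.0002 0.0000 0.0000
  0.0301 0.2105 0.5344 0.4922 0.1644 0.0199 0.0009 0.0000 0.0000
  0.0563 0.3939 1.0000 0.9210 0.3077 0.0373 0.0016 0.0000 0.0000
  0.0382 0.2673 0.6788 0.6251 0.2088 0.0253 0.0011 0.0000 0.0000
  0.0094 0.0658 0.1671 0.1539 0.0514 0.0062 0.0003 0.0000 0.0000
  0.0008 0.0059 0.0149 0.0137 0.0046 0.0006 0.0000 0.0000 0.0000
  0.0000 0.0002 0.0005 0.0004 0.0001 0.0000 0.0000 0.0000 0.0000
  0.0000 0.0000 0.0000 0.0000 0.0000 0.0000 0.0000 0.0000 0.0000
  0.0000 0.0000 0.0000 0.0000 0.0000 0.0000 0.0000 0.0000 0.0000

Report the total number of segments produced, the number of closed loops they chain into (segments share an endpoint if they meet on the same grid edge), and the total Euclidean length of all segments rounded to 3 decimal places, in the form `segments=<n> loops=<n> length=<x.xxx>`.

segments=14 loops=1 length=11.794

cell (3,0): code 0100 → (3.944,1.000)–(4.000,0.947)
cell (3,1): code 1100 → (3.226,2.000)–(3.944,1.000)
cell (3,2): code 1100 → (3.266,3.000)–(3.226,2.000)
cell (3,3): code 1000 → (4.000,3.888)–(3.266,3.000)
cell (4,0): code 0110 → (4.000,0.947)–(5.000,0.429)
cell (4,3): code 1101 → (4.255,4.000)–(4.000,3.888)
cell (4,4): code 1000 → (5.000,4.395)–(4.255,4.000)
cell (5,0): code 0110 → (5.000,0.429)–(6.000,0.711)
cell (5,4): code 1001 → (6.000,4.043)–(5.000,4.395)
cell (6,0): code 0010 → (6.000,0.711)–(6.329,1.000)
cell (6,1): code 0011 → (6.329,1.000)–(6.934,2.000)
cell (6,2): code 0011 → (6.934,2.000)–(6.900,3.000)
cell (6,3): code 0011 → (6.900,3.000)–(6.050,4.000)
cell (6,4): code 0001 → (6.050,4.000)–(6.000,4.043)
total: 14 segments, chained into 1 closed loop(s), length Σ = 11.793524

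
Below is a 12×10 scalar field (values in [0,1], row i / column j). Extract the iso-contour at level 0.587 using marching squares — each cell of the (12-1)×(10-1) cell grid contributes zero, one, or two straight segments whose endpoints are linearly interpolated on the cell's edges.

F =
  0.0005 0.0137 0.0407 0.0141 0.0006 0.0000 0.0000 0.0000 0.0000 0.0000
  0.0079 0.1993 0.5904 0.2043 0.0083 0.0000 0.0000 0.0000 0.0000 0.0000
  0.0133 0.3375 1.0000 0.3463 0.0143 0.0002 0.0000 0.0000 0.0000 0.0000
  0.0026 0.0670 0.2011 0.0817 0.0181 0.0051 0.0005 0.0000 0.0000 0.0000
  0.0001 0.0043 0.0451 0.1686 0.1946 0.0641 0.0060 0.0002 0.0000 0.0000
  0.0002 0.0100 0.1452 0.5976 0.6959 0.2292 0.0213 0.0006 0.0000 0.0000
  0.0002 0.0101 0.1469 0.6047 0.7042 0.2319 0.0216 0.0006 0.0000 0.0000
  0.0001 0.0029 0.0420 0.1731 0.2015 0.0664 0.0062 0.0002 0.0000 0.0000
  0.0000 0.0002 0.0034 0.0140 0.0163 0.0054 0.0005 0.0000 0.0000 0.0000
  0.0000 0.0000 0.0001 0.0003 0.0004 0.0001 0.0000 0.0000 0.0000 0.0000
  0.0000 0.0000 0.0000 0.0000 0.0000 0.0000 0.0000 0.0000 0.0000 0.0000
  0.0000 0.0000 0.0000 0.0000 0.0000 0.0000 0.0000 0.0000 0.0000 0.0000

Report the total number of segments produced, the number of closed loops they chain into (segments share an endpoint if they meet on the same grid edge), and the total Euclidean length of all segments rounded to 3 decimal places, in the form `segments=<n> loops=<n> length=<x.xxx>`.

segments=14 loops=2 length=8.786

cell (0,1): code 0100 → (0.994,2.000)–(1.000,1.991)
cell (0,2): code 1000 → (1.000,2.009)–(0.994,2.000)
cell (1,1): code 0110 → (1.000,1.991)–(2.000,1.377)
cell (1,2): code 1001 → (2.000,2.632)–(1.000,2.009)
cell (2,1): code 0010 → (2.000,1.377)–(2.517,2.000)
cell (2,2): code 0001 → (2.517,2.000)–(2.000,2.632)
cell (4,2): code 0100 → (4.975,3.000)–(5.000,2.977)
cell (4,3): code 1100 → (4.783,4.000)–(4.975,3.000)
cell (4,4): code 1000 → (5.000,4.233)–(4.783,4.000)
cell (5,2): code 0110 → (5.000,2.977)–(6.000,2.961)
cell (5,4): code 1001 → (6.000,4.248)–(5.000,4.233)
cell (6,2): code 0010 → (6.000,2.961)–(6.041,3.000)
cell (6,3): code 0011 → (6.041,3.000)–(6.233,4.000)
cell (6,4): code 0001 → (6.233,4.000)–(6.000,4.248)
total: 14 segments, chained into 2 closed loop(s), length Σ = 8.786218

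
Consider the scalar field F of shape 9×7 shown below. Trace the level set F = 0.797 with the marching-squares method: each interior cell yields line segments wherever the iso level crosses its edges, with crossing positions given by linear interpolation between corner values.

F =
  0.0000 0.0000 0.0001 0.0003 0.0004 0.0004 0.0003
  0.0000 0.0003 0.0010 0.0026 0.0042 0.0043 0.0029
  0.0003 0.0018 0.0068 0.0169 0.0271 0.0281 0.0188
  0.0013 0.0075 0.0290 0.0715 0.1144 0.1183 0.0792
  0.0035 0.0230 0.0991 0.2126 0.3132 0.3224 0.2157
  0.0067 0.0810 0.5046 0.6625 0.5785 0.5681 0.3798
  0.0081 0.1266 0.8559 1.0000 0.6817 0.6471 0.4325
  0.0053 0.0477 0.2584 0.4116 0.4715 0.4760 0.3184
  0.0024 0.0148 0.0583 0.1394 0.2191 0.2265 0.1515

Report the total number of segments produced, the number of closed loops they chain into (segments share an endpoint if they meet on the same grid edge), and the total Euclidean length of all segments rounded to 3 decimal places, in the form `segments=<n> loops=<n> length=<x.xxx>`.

cell (5,1): code 0100 → (5.832,2.000)–(6.000,1.919)
cell (5,2): code 1100 → (5.399,3.000)–(5.832,2.000)
cell (5,3): code 1000 → (6.000,3.638)–(5.399,3.000)
cell (6,1): code 0010 → (6.000,1.919)–(6.099,2.000)
cell (6,2): code 0011 → (6.099,2.000)–(6.345,3.000)
cell (6,3): code 0001 → (6.345,3.000)–(6.000,3.638)
total: 6 segments, chained into 1 closed loop(s), length Σ = 4.035251

segments=6 loops=1 length=4.035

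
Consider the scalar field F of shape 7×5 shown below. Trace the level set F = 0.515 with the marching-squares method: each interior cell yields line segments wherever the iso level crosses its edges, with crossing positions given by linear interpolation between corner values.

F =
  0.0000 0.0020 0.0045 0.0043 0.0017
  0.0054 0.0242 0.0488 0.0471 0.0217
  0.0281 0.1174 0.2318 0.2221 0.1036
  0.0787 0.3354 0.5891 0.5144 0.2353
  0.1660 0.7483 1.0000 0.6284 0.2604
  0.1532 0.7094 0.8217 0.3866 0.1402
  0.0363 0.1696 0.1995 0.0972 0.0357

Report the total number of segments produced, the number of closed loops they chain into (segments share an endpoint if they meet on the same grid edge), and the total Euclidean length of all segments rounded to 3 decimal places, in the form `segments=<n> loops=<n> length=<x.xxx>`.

cell (2,1): code 0100 → (2.793,2.000)–(3.000,1.708)
cell (2,2): code 1000 → (3.000,2.992)–(2.793,2.000)
cell (3,0): code 0100 → (3.435,1.000)–(4.000,0.599)
cell (3,1): code 1110 → (3.000,1.708)–(3.435,1.000)
cell (3,2): code 1101 → (3.005,3.000)–(3.000,2.992)
cell (3,3): code 1000 → (4.000,3.308)–(3.005,3.000)
cell (4,0): code 0110 → (4.000,0.599)–(5.000,0.650)
cell (4,2): code 1011 → (5.000,2.705)–(4.469,3.000)
cell (4,3): code 0001 → (4.469,3.000)–(4.000,3.308)
cell (5,0): code 0010 → (5.000,0.650)–(5.360,1.000)
cell (5,1): code 0011 → (5.360,1.000)–(5.493,2.000)
cell (5,2): code 0001 → (5.493,2.000)–(5.000,2.705)
total: 12 segments, chained into 1 closed loop(s), length Σ = 8.486903

segments=12 loops=1 length=8.487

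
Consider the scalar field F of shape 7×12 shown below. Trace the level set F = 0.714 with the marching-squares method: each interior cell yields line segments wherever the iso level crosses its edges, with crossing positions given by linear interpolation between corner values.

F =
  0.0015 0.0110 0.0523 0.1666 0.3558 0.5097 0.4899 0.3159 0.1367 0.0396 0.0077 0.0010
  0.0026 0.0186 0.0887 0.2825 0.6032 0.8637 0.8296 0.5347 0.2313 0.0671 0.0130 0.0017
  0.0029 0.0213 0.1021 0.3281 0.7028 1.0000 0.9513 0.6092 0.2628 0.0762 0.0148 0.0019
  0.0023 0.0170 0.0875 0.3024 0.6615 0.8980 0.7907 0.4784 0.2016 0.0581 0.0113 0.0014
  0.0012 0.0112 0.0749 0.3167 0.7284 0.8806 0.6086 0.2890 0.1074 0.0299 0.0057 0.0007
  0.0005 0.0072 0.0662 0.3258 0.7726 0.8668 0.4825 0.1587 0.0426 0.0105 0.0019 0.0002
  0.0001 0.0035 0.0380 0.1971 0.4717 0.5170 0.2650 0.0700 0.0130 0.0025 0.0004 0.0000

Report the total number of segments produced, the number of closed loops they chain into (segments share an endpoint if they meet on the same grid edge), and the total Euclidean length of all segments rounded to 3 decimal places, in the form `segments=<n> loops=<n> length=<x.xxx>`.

segments=16 loops=1 length=12.565

cell (0,4): code 0100 → (0.577,5.000)–(1.000,4.425)
cell (0,5): code 1100 → (0.660,6.000)–(0.577,5.000)
cell (0,6): code 1000 → (1.000,6.392)–(0.660,6.000)
cell (1,4): code 0110 → (1.000,4.425)–(2.000,4.038)
cell (1,6): code 1001 → (2.000,6.694)–(1.000,6.392)
cell (2,4): code 0110 → (2.000,4.038)–(3.000,4.222)
cell (2,6): code 1001 → (3.000,6.246)–(2.000,6.694)
cell (3,3): code 0100 → (3.785,4.000)–(4.000,3.965)
cell (3,4): code 1110 → (3.000,4.222)–(3.785,4.000)
cell (3,5): code 1011 → (4.000,5.613)–(3.421,6.000)
cell (3,6): code 0001 → (3.421,6.000)–(3.000,6.246)
cell (4,3): code 0110 → (4.000,3.965)–(5.000,3.869)
cell (4,5): code 1001 → (5.000,5.398)–(4.000,5.613)
cell (5,3): code 0010 → (5.000,3.869)–(5.195,4.000)
cell (5,4): code 0011 → (5.195,4.000)–(5.437,5.000)
cell (5,5): code 0001 → (5.437,5.000)–(5.000,5.398)
total: 16 segments, chained into 1 closed loop(s), length Σ = 12.565173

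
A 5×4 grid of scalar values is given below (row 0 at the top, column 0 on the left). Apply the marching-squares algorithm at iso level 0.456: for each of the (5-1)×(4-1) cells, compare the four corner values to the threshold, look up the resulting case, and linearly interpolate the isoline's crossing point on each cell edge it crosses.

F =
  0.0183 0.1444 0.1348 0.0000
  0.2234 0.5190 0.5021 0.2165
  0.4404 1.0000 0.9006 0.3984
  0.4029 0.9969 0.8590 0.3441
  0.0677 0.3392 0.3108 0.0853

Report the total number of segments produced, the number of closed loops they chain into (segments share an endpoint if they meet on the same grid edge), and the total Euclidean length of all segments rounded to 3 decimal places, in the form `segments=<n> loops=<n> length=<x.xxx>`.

segments=10 loops=1 length=9.279

cell (0,0): code 0100 → (0.832,1.000)–(1.000,0.787)
cell (0,1): code 1100 → (0.874,2.000)–(0.832,1.000)
cell (0,2): code 1000 → (1.000,2.161)–(0.874,2.000)
cell (1,0): code 0110 → (1.000,0.787)–(2.000,0.028)
cell (1,2): code 1001 → (2.000,2.885)–(1.000,2.161)
cell (2,0): code 0110 → (2.000,0.028)–(3.000,0.089)
cell (2,2): code 1001 → (3.000,2.783)–(2.000,2.885)
cell (3,0): code 0010 → (3.000,0.089)–(3.822,1.000)
cell (3,1): code 0011 → (3.822,1.000)–(3.735,2.000)
cell (3,2): code 0001 → (3.735,2.000)–(3.000,2.783)
total: 10 segments, chained into 1 closed loop(s), length Σ = 9.278537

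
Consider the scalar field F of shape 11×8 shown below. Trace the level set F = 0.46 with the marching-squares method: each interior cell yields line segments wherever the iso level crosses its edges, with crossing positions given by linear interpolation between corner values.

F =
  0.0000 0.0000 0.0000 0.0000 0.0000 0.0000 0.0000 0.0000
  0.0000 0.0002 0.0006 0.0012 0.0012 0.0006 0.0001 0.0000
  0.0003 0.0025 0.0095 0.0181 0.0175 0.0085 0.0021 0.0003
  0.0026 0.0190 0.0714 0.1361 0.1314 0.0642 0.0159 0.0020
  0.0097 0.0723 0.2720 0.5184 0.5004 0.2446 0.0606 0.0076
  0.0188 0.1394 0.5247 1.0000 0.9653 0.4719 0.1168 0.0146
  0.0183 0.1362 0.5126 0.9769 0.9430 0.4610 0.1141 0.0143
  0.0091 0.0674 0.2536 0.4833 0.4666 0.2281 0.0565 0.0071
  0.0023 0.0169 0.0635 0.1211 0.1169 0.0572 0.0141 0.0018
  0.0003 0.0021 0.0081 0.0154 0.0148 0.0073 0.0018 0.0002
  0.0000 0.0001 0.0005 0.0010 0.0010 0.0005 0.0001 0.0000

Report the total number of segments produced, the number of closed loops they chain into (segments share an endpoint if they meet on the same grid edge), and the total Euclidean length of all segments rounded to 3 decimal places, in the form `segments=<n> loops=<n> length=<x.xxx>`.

cell (3,2): code 0100 → (3.847,3.000)–(4.000,2.763)
cell (3,3): code 1100 → (3.891,4.000)–(3.847,3.000)
cell (3,4): code 1000 → (4.000,4.158)–(3.891,4.000)
cell (4,1): code 0100 → (4.744,2.000)–(5.000,1.832)
cell (4,2): code 1110 → (4.000,2.763)–(4.744,2.000)
cell (4,4): code 1101 → (4.948,5.000)–(4.000,4.158)
cell (4,5): code 1000 → (5.000,5.034)–(4.948,5.000)
cell (5,1): code 0110 → (5.000,1.832)–(6.000,1.860)
cell (5,5): code 1001 → (6.000,5.003)–(5.000,5.034)
cell (6,1): code 0010 → (6.000,1.860)–(6.203,2.000)
cell (6,2): code 0111 → (6.203,2.000)–(7.000,2.899)
cell (6,4): code 1011 → (7.000,4.028)–(6.004,5.000)
cell (6,5): code 0001 → (6.004,5.000)–(6.000,5.003)
cell (7,2): code 0010 → (7.000,2.899)–(7.064,3.000)
cell (7,3): code 0011 → (7.064,3.000)–(7.019,4.000)
cell (7,4): code 0001 → (7.019,4.000)–(7.000,4.028)
total: 16 segments, chained into 1 closed loop(s), length Σ = 10.176759

segments=16 loops=1 length=10.177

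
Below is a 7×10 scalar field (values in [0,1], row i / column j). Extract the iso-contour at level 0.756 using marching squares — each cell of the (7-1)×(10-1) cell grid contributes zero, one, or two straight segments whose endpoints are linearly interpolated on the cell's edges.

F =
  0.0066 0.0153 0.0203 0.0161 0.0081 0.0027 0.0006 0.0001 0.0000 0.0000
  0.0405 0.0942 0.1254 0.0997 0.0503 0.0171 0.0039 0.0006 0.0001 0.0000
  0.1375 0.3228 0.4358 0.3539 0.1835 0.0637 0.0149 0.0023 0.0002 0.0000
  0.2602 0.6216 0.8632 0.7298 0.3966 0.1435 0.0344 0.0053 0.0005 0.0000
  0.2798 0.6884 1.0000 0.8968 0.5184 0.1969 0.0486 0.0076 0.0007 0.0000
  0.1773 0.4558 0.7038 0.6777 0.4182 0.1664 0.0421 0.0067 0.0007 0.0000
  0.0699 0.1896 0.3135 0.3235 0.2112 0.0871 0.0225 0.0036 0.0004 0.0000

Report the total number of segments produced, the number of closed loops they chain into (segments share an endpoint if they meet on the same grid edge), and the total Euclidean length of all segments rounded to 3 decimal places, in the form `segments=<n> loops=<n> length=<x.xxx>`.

segments=8 loops=1 length=6.476

cell (2,1): code 0100 → (2.749,2.000)–(3.000,1.556)
cell (2,2): code 1000 → (3.000,2.804)–(2.749,2.000)
cell (3,1): code 0110 → (3.000,1.556)–(4.000,1.217)
cell (3,2): code 1101 → (3.157,3.000)–(3.000,2.804)
cell (3,3): code 1000 → (4.000,3.372)–(3.157,3.000)
cell (4,1): code 0010 → (4.000,1.217)–(4.824,2.000)
cell (4,2): code 0011 → (4.824,2.000)–(4.643,3.000)
cell (4,3): code 0001 → (4.643,3.000)–(4.000,3.372)
total: 8 segments, chained into 1 closed loop(s), length Σ = 6.475889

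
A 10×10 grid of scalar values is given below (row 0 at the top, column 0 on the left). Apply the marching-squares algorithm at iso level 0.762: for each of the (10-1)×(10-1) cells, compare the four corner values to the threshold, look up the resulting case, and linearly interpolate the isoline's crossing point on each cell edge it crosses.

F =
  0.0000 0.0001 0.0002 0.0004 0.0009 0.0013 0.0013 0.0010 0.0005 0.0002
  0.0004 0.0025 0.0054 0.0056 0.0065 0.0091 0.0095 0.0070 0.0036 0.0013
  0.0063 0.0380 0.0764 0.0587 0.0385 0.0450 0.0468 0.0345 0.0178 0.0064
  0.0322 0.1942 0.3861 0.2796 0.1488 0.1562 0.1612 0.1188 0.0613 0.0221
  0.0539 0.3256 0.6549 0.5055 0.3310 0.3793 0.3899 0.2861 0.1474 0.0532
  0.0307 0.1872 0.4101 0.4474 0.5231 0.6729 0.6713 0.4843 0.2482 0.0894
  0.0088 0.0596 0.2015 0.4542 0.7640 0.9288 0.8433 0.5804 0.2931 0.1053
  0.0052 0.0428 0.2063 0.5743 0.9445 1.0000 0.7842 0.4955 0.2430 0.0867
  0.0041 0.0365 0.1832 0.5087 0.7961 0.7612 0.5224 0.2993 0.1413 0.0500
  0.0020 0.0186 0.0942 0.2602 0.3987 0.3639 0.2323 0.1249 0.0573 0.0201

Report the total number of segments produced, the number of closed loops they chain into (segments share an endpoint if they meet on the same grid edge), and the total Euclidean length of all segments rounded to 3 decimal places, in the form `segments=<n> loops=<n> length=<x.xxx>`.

segments=12 loops=1 length=8.605

cell (5,3): code 0100 → (5.992,4.000)–(6.000,3.994)
cell (5,4): code 1100 → (5.348,5.000)–(5.992,4.000)
cell (5,5): code 1100 → (5.527,6.000)–(5.348,5.000)
cell (5,6): code 1000 → (6.000,6.309)–(5.527,6.000)
cell (6,3): code 0110 → (6.000,3.994)–(7.000,3.507)
cell (6,6): code 1001 → (7.000,6.077)–(6.000,6.309)
cell (7,3): code 0110 → (7.000,3.507)–(8.000,3.881)
cell (7,4): code 1011 → (8.000,4.977)–(7.997,5.000)
cell (7,5): code 0011 → (7.997,5.000)–(7.085,6.000)
cell (7,6): code 0001 → (7.085,6.000)–(7.000,6.077)
cell (8,3): code 0010 → (8.000,3.881)–(8.086,4.000)
cell (8,4): code 0001 → (8.086,4.000)–(8.000,4.977)
total: 12 segments, chained into 1 closed loop(s), length Σ = 8.605143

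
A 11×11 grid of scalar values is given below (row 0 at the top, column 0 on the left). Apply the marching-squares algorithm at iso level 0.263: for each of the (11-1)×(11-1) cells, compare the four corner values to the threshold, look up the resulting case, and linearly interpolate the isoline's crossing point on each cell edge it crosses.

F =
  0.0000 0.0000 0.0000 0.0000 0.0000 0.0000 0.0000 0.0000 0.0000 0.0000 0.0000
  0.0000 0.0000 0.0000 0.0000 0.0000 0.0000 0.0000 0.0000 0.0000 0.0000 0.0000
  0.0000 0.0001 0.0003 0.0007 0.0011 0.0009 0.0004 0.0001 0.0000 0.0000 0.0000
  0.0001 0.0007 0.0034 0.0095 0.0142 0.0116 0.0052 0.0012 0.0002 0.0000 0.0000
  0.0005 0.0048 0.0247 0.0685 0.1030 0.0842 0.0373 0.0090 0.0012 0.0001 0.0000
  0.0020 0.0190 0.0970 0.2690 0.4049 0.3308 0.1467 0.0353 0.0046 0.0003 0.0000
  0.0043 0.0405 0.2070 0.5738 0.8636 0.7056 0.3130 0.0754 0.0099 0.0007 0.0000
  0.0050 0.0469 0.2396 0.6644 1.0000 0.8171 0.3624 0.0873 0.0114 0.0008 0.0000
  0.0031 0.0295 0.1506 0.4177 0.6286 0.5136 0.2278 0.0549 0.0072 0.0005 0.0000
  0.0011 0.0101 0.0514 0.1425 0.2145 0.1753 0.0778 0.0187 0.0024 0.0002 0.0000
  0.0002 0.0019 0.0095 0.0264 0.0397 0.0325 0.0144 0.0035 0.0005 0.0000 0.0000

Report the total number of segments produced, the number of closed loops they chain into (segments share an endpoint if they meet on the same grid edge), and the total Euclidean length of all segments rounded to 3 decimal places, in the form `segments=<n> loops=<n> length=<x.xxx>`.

cell (4,2): code 0100 → (4.970,3.000)–(5.000,2.965)
cell (4,3): code 1100 → (4.530,4.000)–(4.970,3.000)
cell (4,4): code 1100 → (4.725,5.000)–(4.530,4.000)
cell (4,5): code 1000 → (5.000,5.368)–(4.725,5.000)
cell (5,2): code 0110 → (5.000,2.965)–(6.000,2.153)
cell (5,5): code 1101 → (5.699,6.000)–(5.000,5.368)
cell (5,6): code 1000 → (6.000,6.210)–(5.699,6.000)
cell (6,2): code 0110 → (6.000,2.153)–(7.000,2.055)
cell (6,6): code 1001 → (7.000,6.361)–(6.000,6.210)
cell (7,2): code 0110 → (7.000,2.055)–(8.000,2.421)
cell (7,5): code 1011 → (8.000,5.877)–(7.738,6.000)
cell (7,6): code 0001 → (7.738,6.000)–(7.000,6.361)
cell (8,2): code 0010 → (8.000,2.421)–(8.562,3.000)
cell (8,3): code 0011 → (8.562,3.000)–(8.883,4.000)
cell (8,4): code 0011 → (8.883,4.000)–(8.741,5.000)
cell (8,5): code 0001 → (8.741,5.000)–(8.000,5.877)
total: 16 segments, chained into 1 closed loop(s), length Σ = 13.422064

segments=16 loops=1 length=13.422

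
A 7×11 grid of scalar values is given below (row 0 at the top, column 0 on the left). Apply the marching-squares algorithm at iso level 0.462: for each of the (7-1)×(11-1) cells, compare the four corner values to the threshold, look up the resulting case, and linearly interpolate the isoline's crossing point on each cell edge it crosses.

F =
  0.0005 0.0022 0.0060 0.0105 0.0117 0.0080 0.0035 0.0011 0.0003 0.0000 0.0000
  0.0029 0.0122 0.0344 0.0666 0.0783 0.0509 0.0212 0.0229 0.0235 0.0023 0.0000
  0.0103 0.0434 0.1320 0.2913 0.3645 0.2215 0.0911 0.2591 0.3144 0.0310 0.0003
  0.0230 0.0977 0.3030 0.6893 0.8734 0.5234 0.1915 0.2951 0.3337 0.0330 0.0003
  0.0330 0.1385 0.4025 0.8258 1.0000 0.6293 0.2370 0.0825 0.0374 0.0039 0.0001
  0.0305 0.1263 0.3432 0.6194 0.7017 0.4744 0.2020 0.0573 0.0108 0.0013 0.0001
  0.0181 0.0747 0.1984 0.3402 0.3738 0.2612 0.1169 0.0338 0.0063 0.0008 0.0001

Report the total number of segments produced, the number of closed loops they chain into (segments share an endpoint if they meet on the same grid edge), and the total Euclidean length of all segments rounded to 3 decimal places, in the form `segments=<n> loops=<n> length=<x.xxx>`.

cell (2,2): code 0100 → (2.429,3.000)–(3.000,2.412)
cell (2,3): code 1100 → (2.192,4.000)–(2.429,3.000)
cell (2,4): code 1100 → (2.797,5.000)–(2.192,4.000)
cell (2,5): code 1000 → (3.000,5.185)–(2.797,5.000)
cell (3,2): code 0110 → (3.000,2.412)–(4.000,2.141)
cell (3,5): code 1001 → (4.000,5.426)–(3.000,5.185)
cell (4,2): code 0110 → (4.000,2.141)–(5.000,2.430)
cell (4,5): code 1001 → (5.000,5.046)–(4.000,5.426)
cell (5,2): code 0010 → (5.000,2.430)–(5.564,3.000)
cell (5,3): code 0011 → (5.564,3.000)–(5.731,4.000)
cell (5,4): code 0011 → (5.731,4.000)–(5.058,5.000)
cell (5,5): code 0001 → (5.058,5.000)–(5.000,5.046)
total: 12 segments, chained into 1 closed loop(s), length Σ = 10.562125

segments=12 loops=1 length=10.562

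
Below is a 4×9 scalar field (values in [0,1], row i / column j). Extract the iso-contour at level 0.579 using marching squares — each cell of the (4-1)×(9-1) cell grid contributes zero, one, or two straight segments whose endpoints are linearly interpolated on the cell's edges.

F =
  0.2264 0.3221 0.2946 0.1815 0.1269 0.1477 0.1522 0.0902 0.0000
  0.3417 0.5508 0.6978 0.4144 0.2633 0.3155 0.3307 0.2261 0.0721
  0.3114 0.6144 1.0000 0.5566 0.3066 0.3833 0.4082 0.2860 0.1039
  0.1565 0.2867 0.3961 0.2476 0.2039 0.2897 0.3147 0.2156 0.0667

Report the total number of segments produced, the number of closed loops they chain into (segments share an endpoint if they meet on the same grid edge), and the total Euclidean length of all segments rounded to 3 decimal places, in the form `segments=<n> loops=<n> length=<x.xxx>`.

segments=8 loops=1 length=6.054

cell (0,1): code 0100 → (0.705,2.000)–(1.000,1.192)
cell (0,2): code 1000 → (1.000,2.419)–(0.705,2.000)
cell (1,0): code 0100 → (1.443,1.000)–(2.000,0.883)
cell (1,1): code 1110 → (1.000,1.192)–(1.443,1.000)
cell (1,2): code 1001 → (2.000,2.949)–(1.000,2.419)
cell (2,0): code 0010 → (2.000,0.883)–(2.108,1.000)
cell (2,1): code 0011 → (2.108,1.000)–(2.697,2.000)
cell (2,2): code 0001 → (2.697,2.000)–(2.000,2.949)
total: 8 segments, chained into 1 closed loop(s), length Σ = 6.054009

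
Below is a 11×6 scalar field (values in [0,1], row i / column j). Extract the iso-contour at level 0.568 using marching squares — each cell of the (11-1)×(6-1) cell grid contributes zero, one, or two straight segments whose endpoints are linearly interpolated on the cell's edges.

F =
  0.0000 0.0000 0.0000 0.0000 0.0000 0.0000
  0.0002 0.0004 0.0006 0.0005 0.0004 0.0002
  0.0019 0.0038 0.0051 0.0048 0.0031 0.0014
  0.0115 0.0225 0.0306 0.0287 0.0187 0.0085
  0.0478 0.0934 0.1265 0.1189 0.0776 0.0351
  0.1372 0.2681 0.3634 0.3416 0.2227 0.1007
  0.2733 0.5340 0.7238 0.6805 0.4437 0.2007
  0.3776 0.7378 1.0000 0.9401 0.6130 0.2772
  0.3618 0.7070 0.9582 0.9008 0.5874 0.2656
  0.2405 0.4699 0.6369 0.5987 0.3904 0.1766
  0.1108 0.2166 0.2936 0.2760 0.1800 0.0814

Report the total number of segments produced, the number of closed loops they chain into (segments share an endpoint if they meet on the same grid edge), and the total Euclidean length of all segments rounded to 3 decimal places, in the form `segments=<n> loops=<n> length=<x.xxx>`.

segments=16 loops=1 length=11.346

cell (5,1): code 0100 → (5.568,2.000)–(6.000,1.179)
cell (5,2): code 1100 → (5.668,3.000)–(5.568,2.000)
cell (5,3): code 1000 → (6.000,3.475)–(5.668,3.000)
cell (6,0): code 0100 → (6.167,1.000)–(7.000,0.529)
cell (6,1): code 1110 → (6.000,1.179)–(6.167,1.000)
cell (6,3): code 1101 → (6.734,4.000)–(6.000,3.475)
cell (6,4): code 1000 → (7.000,4.134)–(6.734,4.000)
cell (7,0): code 0110 → (7.000,0.529)–(8.000,0.597)
cell (7,4): code 1001 → (8.000,4.060)–(7.000,4.134)
cell (8,0): code 0010 → (8.000,0.597)–(8.586,1.000)
cell (8,1): code 0111 → (8.586,1.000)–(9.000,1.587)
cell (8,3): code 1011 → (9.000,3.147)–(8.098,4.000)
cell (8,4): code 0001 → (8.098,4.000)–(8.000,4.060)
cell (9,1): code 0010 → (9.000,1.587)–(9.201,2.000)
cell (9,2): code 0011 → (9.201,2.000)–(9.095,3.000)
cell (9,3): code 0001 → (9.095,3.000)–(9.000,3.147)
total: 16 segments, chained into 1 closed loop(s), length Σ = 11.345508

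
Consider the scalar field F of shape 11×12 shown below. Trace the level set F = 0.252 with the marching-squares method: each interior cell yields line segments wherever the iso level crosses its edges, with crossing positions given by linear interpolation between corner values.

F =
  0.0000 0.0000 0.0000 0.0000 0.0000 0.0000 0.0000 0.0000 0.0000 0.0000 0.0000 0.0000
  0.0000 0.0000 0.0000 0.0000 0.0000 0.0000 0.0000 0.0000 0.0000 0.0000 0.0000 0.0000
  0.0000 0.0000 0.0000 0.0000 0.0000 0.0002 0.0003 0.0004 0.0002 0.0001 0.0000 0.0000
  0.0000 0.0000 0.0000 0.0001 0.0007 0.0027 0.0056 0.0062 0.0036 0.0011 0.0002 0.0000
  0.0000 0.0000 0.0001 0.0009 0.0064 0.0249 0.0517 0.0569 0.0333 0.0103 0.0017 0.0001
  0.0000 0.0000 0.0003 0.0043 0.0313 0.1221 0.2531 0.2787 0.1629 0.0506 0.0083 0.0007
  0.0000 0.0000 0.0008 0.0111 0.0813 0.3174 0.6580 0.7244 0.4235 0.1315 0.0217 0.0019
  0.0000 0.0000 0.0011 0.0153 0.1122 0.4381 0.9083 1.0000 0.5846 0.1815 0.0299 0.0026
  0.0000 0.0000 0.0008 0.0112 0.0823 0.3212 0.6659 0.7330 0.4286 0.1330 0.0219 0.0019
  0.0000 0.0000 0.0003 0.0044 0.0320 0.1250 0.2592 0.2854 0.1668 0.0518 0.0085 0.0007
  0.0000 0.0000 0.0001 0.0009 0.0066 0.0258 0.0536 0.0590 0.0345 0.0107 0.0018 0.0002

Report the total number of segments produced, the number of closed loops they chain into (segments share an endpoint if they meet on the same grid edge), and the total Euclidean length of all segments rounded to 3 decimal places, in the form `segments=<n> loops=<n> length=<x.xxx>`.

cell (4,5): code 0100 → (4.995,6.000)–(5.000,5.992)
cell (4,6): code 1100 → (4.880,7.000)–(4.995,6.000)
cell (4,7): code 1000 → (5.000,7.231)–(4.880,7.000)
cell (5,4): code 0100 → (5.665,5.000)–(6.000,4.723)
cell (5,5): code 1110 → (5.000,5.992)–(5.665,5.000)
cell (5,7): code 1101 → (5.342,8.000)–(5.000,7.231)
cell (5,8): code 1000 → (6.000,8.587)–(5.342,8.000)
cell (6,4): code 0110 → (6.000,4.723)–(7.000,4.429)
cell (6,8): code 1001 → (7.000,8.825)–(6.000,8.587)
cell (7,4): code 0110 → (7.000,4.429)–(8.000,4.710)
cell (7,8): code 1001 → (8.000,8.597)–(7.000,8.825)
cell (8,4): code 0010 → (8.000,4.710)–(8.353,5.000)
cell (8,5): code 0111 → (8.353,5.000)–(9.000,5.946)
cell (8,7): code 1011 → (9.000,7.282)–(8.675,8.000)
cell (8,8): code 0001 → (8.675,8.000)–(8.000,8.597)
cell (9,5): code 0010 → (9.000,5.946)–(9.035,6.000)
cell (9,6): code 0011 → (9.035,6.000)–(9.148,7.000)
cell (9,7): code 0001 → (9.148,7.000)–(9.000,7.282)
total: 18 segments, chained into 1 closed loop(s), length Σ = 13.444974

segments=18 loops=1 length=13.445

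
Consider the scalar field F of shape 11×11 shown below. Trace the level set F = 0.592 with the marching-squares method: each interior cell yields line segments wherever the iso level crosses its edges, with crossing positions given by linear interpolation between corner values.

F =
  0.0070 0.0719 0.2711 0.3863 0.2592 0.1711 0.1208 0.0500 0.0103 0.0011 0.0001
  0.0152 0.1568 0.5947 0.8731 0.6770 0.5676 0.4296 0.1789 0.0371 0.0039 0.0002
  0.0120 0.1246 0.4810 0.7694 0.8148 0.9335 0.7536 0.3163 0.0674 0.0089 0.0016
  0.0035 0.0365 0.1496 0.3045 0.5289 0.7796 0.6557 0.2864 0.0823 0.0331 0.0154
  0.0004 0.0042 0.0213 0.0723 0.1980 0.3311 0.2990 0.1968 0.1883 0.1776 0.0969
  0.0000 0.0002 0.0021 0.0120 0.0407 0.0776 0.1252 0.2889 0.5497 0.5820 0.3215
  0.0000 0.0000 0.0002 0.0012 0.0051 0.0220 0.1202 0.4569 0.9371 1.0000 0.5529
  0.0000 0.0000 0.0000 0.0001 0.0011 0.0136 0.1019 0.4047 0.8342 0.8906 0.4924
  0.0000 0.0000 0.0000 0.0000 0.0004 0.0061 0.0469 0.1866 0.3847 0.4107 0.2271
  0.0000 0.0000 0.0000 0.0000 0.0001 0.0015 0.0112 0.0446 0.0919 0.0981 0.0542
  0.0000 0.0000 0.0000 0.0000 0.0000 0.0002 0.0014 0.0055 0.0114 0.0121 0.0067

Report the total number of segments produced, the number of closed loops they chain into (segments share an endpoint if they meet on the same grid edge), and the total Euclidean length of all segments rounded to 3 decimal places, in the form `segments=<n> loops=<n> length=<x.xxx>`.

segments=24 loops=2 length=19.605

cell (0,1): code 0100 → (0.992,2.000)–(1.000,1.994)
cell (0,2): code 1100 → (0.423,3.000)–(0.992,2.000)
cell (0,3): code 1100 → (0.797,4.000)–(0.423,3.000)
cell (0,4): code 1000 → (1.000,4.777)–(0.797,4.000)
cell (1,1): code 0010 → (1.000,1.994)–(1.024,2.000)
cell (1,2): code 0111 → (1.024,2.000)–(2.000,2.385)
cell (1,4): code 1101 → (1.067,5.000)–(1.000,4.777)
cell (1,5): code 1100 → (1.501,6.000)–(1.067,5.000)
cell (1,6): code 1000 → (2.000,6.370)–(1.501,6.000)
cell (2,2): code 0010 → (2.000,2.385)–(2.382,3.000)
cell (2,3): code 0011 → (2.382,3.000)–(2.779,4.000)
cell (2,4): code 0111 → (2.779,4.000)–(3.000,4.252)
cell (2,6): code 1001 → (3.000,6.172)–(2.000,6.370)
cell (3,4): code 0010 → (3.000,4.252)–(3.418,5.000)
cell (3,5): code 0011 → (3.418,5.000)–(3.179,6.000)
cell (3,6): code 0001 → (3.179,6.000)–(3.000,6.172)
cell (5,7): code 0100 → (5.109,8.000)–(6.000,7.281)
cell (5,8): code 1100 → (5.024,9.000)–(5.109,8.000)
cell (5,9): code 1000 → (6.000,9.913)–(5.024,9.000)
cell (6,7): code 0110 → (6.000,7.281)–(7.000,7.436)
cell (6,9): code 1001 → (7.000,9.750)–(6.000,9.913)
cell (7,7): code 0010 → (7.000,7.436)–(7.539,8.000)
cell (7,8): code 0011 → (7.539,8.000)–(7.622,9.000)
cell (7,9): code 0001 → (7.622,9.000)–(7.000,9.750)
total: 24 segments, chained into 2 closed loop(s), length Σ = 19.604763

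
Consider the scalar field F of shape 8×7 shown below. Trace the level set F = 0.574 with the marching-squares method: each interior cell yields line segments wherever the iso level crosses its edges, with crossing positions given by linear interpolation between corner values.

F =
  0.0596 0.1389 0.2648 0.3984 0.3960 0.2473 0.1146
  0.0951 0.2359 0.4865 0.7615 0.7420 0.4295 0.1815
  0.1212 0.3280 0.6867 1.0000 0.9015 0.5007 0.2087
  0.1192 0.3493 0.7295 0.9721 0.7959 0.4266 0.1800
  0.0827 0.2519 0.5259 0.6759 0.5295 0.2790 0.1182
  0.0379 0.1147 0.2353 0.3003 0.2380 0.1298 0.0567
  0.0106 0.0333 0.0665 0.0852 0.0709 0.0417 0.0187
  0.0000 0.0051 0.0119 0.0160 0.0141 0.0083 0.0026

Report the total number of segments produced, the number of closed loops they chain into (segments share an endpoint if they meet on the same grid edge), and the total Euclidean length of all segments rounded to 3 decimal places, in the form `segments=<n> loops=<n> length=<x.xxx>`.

cell (0,2): code 0100 → (0.484,3.000)–(1.000,2.318)
cell (0,3): code 1100 → (0.514,4.000)–(0.484,3.000)
cell (0,4): code 1000 → (1.000,4.538)–(0.514,4.000)
cell (1,1): code 0100 → (1.437,2.000)–(2.000,1.686)
cell (1,2): code 1110 → (1.000,2.318)–(1.437,2.000)
cell (1,4): code 1001 → (2.000,4.817)–(1.000,4.538)
cell (2,1): code 0110 → (2.000,1.686)–(3.000,1.591)
cell (2,4): code 1001 → (3.000,4.601)–(2.000,4.817)
cell (3,1): code 0010 → (3.000,1.591)–(3.764,2.000)
cell (3,2): code 0111 → (3.764,2.000)–(4.000,2.321)
cell (3,3): code 1011 → (4.000,3.696)–(3.833,4.000)
cell (3,4): code 0001 → (3.833,4.000)–(3.000,4.601)
cell (4,2): code 0010 → (4.000,2.321)–(4.271,3.000)
cell (4,3): code 0001 → (4.271,3.000)–(4.000,3.696)
total: 14 segments, chained into 1 closed loop(s), length Σ = 10.948518

segments=14 loops=1 length=10.949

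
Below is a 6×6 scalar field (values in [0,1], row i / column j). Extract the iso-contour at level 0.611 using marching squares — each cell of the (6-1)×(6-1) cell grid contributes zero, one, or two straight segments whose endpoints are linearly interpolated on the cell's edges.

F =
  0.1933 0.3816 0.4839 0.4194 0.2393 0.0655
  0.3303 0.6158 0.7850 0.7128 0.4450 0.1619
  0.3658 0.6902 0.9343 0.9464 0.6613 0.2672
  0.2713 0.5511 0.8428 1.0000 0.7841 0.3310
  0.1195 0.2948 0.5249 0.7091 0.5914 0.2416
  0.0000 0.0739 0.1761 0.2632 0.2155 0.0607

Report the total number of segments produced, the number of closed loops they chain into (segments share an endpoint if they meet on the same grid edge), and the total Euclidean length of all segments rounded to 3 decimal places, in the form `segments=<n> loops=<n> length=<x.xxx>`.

segments=16 loops=1 length=11.346

cell (0,0): code 0100 → (0.980,1.000)–(1.000,0.983)
cell (0,1): code 1100 → (0.422,2.000)–(0.980,1.000)
cell (0,2): code 1100 → (0.653,3.000)–(0.422,2.000)
cell (0,3): code 1000 → (1.000,3.380)–(0.653,3.000)
cell (1,0): code 0110 → (1.000,0.983)–(2.000,0.756)
cell (1,3): code 1101 → (1.767,4.000)–(1.000,3.380)
cell (1,4): code 1000 → (2.000,4.128)–(1.767,4.000)
cell (2,0): code 0010 → (2.000,0.756)–(2.569,1.000)
cell (2,1): code 0111 → (2.569,1.000)–(3.000,1.205)
cell (2,4): code 1001 → (3.000,4.382)–(2.000,4.128)
cell (3,1): code 0010 → (3.000,1.205)–(3.729,2.000)
cell (3,2): code 0111 → (3.729,2.000)–(4.000,2.467)
cell (3,3): code 1011 → (4.000,3.833)–(3.898,4.000)
cell (3,4): code 0001 → (3.898,4.000)–(3.000,4.382)
cell (4,2): code 0010 → (4.000,2.467)–(4.220,3.000)
cell (4,3): code 0001 → (4.220,3.000)–(4.000,3.833)
total: 16 segments, chained into 1 closed loop(s), length Σ = 11.346338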